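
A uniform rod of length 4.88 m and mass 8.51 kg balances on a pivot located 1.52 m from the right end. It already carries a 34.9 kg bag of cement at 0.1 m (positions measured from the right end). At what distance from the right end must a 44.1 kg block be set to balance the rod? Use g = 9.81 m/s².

x ≈ 2.47 m from the right end

Taking torques about the pivot (at 1.52 m from the right end):
Beam weight: 8.51 × 9.81 = 83.48 N down at 2.44 m → arm 0.92 m, τ = 83.48 × 0.92 = 76.8 N·m counterclockwise.
Bag of cement: 34.9 × 9.81 = 342.4 N down at 0.1 m → arm 1.42 m, τ = 342.4 × 1.42 = 486.2 N·m clockwise.
Net moment of existing loads = 409.4 N·m clockwise.
The block weighs 44.1 × 9.81 = 432.6 N and must supply an equal counterclockwise moment, so its lever arm about the pivot is 409.4 / 432.6 = 0.946 m.
That puts it at 1.52 + 0.946 = 2.47 m from the right end.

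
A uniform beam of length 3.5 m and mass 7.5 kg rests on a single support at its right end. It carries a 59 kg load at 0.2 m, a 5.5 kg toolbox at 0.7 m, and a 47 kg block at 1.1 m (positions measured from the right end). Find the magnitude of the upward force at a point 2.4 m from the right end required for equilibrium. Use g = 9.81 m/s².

About the right end:
Beam weight: 7.5 × 9.81 = 73.58 N down at 1.75 m → arm 1.75 m, τ = 73.58 × 1.75 = 128.8 N·m counterclockwise.
Load: 59 × 9.81 = 578.8 N down at 0.2 m → arm 0.2 m, τ = 578.8 × 0.2 = 115.8 N·m counterclockwise.
Toolbox: 5.5 × 9.81 = 53.96 N down at 0.7 m → arm 0.7 m, τ = 53.96 × 0.7 = 37.77 N·m counterclockwise.
Block: 47 × 9.81 = 461.1 N down at 1.1 m → arm 1.1 m, τ = 461.1 × 1.1 = 507.2 N·m counterclockwise.
Net moment of the loads = 789.6 N·m counterclockwise.
The upward force F acts at a point 2.4 m from the right end, arm 2.4 m, giving F × 2.4 clockwise.
Balancing moments: F × 2.4 = 789.6, giving F = 789.6 / 2.4 = 329 N.

F ≈ 329 N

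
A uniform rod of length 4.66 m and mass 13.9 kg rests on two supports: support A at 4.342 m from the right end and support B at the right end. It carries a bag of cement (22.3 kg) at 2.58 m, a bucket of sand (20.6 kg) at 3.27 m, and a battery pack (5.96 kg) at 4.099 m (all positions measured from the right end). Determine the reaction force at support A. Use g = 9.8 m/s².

Taking torques about support B:
Beam weight: 13.9 × 9.8 = 136.2 N down at 2.33 m → arm 2.33 m, τ = 136.2 × 2.33 = 317.3 N·m counterclockwise.
Bag of cement: 22.3 × 9.8 = 218.5 N down at 2.58 m → arm 2.58 m, τ = 218.5 × 2.58 = 563.7 N·m counterclockwise.
Bucket of sand: 20.6 × 9.8 = 201.9 N down at 3.27 m → arm 3.27 m, τ = 201.9 × 3.27 = 660.2 N·m counterclockwise.
Battery pack: 5.96 × 9.8 = 58.41 N down at 4.099 m → arm 4.099 m, τ = 58.41 × 4.099 = 239.4 N·m counterclockwise.
Net load moment about support B = 1781 N·m counterclockwise.
Reaction R at support A is upward at 4.342 m, arm 4.342 m → moment R × 4.342 clockwise.
For rotational equilibrium, R × 4.342 = 1781, so R = 410 N.

R_A ≈ 410 N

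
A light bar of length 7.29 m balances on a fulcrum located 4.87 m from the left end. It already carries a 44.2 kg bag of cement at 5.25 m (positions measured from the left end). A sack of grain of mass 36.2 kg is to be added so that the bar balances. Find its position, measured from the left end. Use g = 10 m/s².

Sum moments about the fulcrum (at 4.87 m from the left end) (the support reaction has zero arm there).
Bag of cement: 44.2 × 10 = 442 N down at 5.25 m → arm 0.38 m, τ = 442 × 0.38 = 168 N·m clockwise.
Net moment of existing loads = 168 N·m clockwise.
The sack of grain weighs 36.2 × 10 = 362 N and must supply an equal counterclockwise moment, so its lever arm about the fulcrum is 168 / 362 = 0.464 m.
That puts it at 4.87 − 0.464 = 4.41 m from the left end.

x ≈ 4.41 m from the left end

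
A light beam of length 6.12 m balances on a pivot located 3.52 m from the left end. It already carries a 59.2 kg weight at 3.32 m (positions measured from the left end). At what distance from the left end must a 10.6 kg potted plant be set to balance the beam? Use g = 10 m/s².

x ≈ 4.64 m from the left end

Taking torques about the pivot (at 3.52 m from the left end):
Weight: 59.2 × 10 = 592 N down at 3.32 m → arm 0.2 m, τ = 592 × 0.2 = 118.4 N·m counterclockwise.
Net moment of existing loads = 118.4 N·m counterclockwise.
The potted plant weighs 10.6 × 10 = 106 N and must supply an equal clockwise moment, so its lever arm about the pivot is 118.4 / 106 = 1.12 m.
That puts it at 3.52 + 1.12 = 4.64 m from the left end.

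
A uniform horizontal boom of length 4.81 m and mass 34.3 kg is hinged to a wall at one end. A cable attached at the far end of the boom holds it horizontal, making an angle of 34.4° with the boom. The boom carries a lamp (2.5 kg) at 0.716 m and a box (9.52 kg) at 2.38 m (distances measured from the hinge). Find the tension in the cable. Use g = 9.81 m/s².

Sum moments about the hinge (the unknown hinge reaction has zero arm there).
Beam weight: 34.3 × 9.81 = 336.5 N down at 2.405 m → arm 2.405 m, τ = 336.5 × 2.405 = 809.3 N·m clockwise.
Lamp: 2.5 × 9.81 = 24.53 N down at 0.716 m → arm 0.716 m, τ = 24.53 × 0.716 = 17.56 N·m clockwise.
Box: 9.52 × 9.81 = 93.39 N down at 2.38 m → arm 2.38 m, τ = 93.39 × 2.38 = 222.3 N·m clockwise.
Total clockwise load moment = 1049 N·m.
The cable tension T acts at 4.81 m; only its component perpendicular to the boom, T sinθ, produces torque. sin 34.4° = 0.565.
Στ = 0 ⇒ T × 4.81 × 0.565 = 1049 ⇒ T = 1049 / 2.718 = 386 N.

T ≈ 386 N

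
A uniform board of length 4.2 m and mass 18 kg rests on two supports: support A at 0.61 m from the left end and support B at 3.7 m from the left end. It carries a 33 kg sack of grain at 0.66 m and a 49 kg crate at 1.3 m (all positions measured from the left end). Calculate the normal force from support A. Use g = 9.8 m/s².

About support B:
Beam weight: 18 × 9.8 = 176.4 N down at 2.1 m → arm 1.6 m, τ = 176.4 × 1.6 = 282.2 N·m counterclockwise.
Sack of grain: 33 × 9.8 = 323.4 N down at 0.66 m → arm 3.04 m, τ = 323.4 × 3.04 = 983.1 N·m counterclockwise.
Crate: 49 × 9.8 = 480.2 N down at 1.3 m → arm 2.4 m, τ = 480.2 × 2.4 = 1152 N·m counterclockwise.
Net load moment about support B = 2417 N·m counterclockwise.
Reaction R at support A is upward at 0.61 m, arm 3.09 m → moment R × 3.09 clockwise.
Balancing moments: R × 3.09 = 2417, giving R = 782 N.

R_A ≈ 782 N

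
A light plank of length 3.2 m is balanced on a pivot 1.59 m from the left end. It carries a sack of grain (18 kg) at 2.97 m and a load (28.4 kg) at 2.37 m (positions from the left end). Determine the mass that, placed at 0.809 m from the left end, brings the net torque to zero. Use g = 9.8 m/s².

About the pivot (at 1.59 m from the left end):
Sack of grain: 18 × 9.8 = 176.4 N down at 2.97 m → arm 1.38 m, τ = 176.4 × 1.38 = 243.4 N·m clockwise.
Load: 28.4 × 9.8 = 278.3 N down at 2.37 m → arm 0.78 m, τ = 278.3 × 0.78 = 217.1 N·m clockwise.
Net moment of known loads = 460.5 N·m clockwise.
An unknown mass m at 0.809 m has arm 0.781 m; its moment is m·g·0.781 counterclockwise.
For rotational equilibrium, m × 9.8 × 0.781 = 460.5, so m = 460.5 / (9.8 × 0.781) = 60.2 kg.

m ≈ 60.2 kg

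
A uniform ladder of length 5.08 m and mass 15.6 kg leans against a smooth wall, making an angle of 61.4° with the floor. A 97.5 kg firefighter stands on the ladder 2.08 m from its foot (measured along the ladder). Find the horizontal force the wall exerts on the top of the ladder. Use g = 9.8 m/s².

Choose the foot of the ladder as the axis so the floor normal and friction both act there and drop out.
Ladder weight 15.6×9.8 = 152.9 N acts at 2.54 m along the ladder; its horizontal arm is 2.54·cos61.4° = 1.216 m → τ = 185.9 N·m clockwise.
Firefighter: 97.5×9.8 = 955.5 N at 2.08 m → arm 0.9957 m → τ = 951.4 N·m clockwise.
Wall normal N acts horizontally at the top; its moment arm is the height L sinθ = 5.08·sin61.4° = 4.46 m, counterclockwise.
For rotational equilibrium, N × 4.46 = 1137, so N = 255 N.

N_wall ≈ 255 N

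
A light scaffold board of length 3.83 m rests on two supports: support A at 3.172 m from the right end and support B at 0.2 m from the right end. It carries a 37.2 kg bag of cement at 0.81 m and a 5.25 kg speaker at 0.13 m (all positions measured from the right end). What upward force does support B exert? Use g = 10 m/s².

R_B ≈ 349 N

Take moments about support A.
Bag of cement: 37.2 × 10 = 372 N down at 0.81 m → arm 2.362 m, τ = 372 × 2.362 = 878.7 N·m clockwise.
Speaker: 5.25 × 10 = 52.5 N down at 0.13 m → arm 3.042 m, τ = 52.5 × 3.042 = 159.7 N·m clockwise.
Net load moment about support A = 1038 N·m clockwise.
Reaction R at support B is upward at 0.2 m, arm 2.972 m → moment R × 2.972 counterclockwise.
Balancing moments: R × 2.972 = 1038, giving R = 349 N.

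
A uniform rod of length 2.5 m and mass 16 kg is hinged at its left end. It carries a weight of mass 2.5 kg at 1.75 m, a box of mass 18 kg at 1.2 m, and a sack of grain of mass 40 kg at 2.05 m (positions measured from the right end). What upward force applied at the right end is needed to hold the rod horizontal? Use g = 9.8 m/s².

Sum moments about the left end (the unknown pivot reaction has zero arm there).
Beam weight: 16 × 9.8 = 156.8 N down at 1.25 m → arm 1.25 m, τ = 156.8 × 1.25 = 196 N·m clockwise.
Weight: 2.5 × 9.8 = 24.5 N down at 1.75 m → arm 0.75 m, τ = 24.5 × 0.75 = 18.38 N·m clockwise.
Box: 18 × 9.8 = 176.4 N down at 1.2 m → arm 1.3 m, τ = 176.4 × 1.3 = 229.3 N·m clockwise.
Sack of grain: 40 × 9.8 = 392 N down at 2.05 m → arm 0.45 m, τ = 392 × 0.45 = 176.4 N·m clockwise.
Net moment of the loads = 620.1 N·m clockwise.
The upward force F acts at the right end, arm 2.5 m, giving F × 2.5 counterclockwise.
For rotational equilibrium, F × 2.5 = 620.1, so F = 620.1 / 2.5 = 248 N.

F ≈ 248 N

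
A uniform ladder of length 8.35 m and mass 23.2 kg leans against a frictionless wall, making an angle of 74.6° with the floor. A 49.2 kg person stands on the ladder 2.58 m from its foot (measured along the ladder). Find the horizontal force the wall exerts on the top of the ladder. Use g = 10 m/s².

N_wall ≈ 73.8 N

About the foot of the ladder:
Ladder weight 23.2×10 = 232 N acts at 4.175 m along the ladder; its horizontal arm is 4.175·cos74.6° = 1.109 m → τ = 257.3 N·m clockwise.
Person: 49.2×10 = 492 N at 2.58 m → arm 0.6851 m → τ = 337.1 N·m clockwise.
Wall normal N acts horizontally at the top; its moment arm is the height L sinθ = 8.35·sin74.6° = 8.05 m, counterclockwise.
Στ = 0 ⇒ N × 8.05 = 594.4 ⇒ N = 73.8 N.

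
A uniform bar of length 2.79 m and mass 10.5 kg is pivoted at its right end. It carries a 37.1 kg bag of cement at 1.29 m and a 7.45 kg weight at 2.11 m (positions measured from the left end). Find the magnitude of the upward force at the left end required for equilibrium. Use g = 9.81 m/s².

Take moments about the right end.
Beam weight: 10.5 × 9.81 = 103 N down at 1.395 m → arm 1.395 m, τ = 103 × 1.395 = 143.7 N·m counterclockwise.
Bag of cement: 37.1 × 9.81 = 364 N down at 1.29 m → arm 1.5 m, τ = 364 × 1.5 = 546 N·m counterclockwise.
Weight: 7.45 × 9.81 = 73.08 N down at 2.11 m → arm 0.68 m, τ = 73.08 × 0.68 = 49.69 N·m counterclockwise.
Net moment of the loads = 739.4 N·m counterclockwise.
The upward force F acts at the left end, arm 2.79 m, giving F × 2.79 clockwise.
Setting net torque to zero: F × 2.79 = 739.4 → F = 739.4 / 2.79 = 265 N.

F ≈ 265 N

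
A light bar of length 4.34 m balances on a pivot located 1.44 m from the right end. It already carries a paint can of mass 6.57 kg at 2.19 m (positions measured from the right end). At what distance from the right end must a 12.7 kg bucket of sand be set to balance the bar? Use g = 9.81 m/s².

x ≈ 1.05 m from the right end

About the pivot (at 1.44 m from the right end):
Paint can: 6.57 × 9.81 = 64.45 N down at 2.19 m → arm 0.75 m, τ = 64.45 × 0.75 = 48.34 N·m counterclockwise.
Net moment of existing loads = 48.34 N·m counterclockwise.
The bucket of sand weighs 12.7 × 9.81 = 124.6 N and must supply an equal clockwise moment, so its lever arm about the pivot is 48.34 / 124.6 = 0.388 m.
That puts it at 1.44 − 0.388 = 1.05 m from the right end.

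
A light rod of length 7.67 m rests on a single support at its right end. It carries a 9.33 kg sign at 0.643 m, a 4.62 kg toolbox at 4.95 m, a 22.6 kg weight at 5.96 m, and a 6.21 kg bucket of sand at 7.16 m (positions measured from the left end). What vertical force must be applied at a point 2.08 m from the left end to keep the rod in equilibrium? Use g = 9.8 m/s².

Take moments about the right end.
Sign: 9.33 × 9.8 = 91.43 N down at 0.643 m → arm 7.027 m, τ = 91.43 × 7.027 = 642.5 N·m counterclockwise.
Toolbox: 4.62 × 9.8 = 45.28 N down at 4.95 m → arm 2.72 m, τ = 45.28 × 2.72 = 123.2 N·m counterclockwise.
Weight: 22.6 × 9.8 = 221.5 N down at 5.96 m → arm 1.71 m, τ = 221.5 × 1.71 = 378.8 N·m counterclockwise.
Bucket of sand: 6.21 × 9.8 = 60.86 N down at 7.16 m → arm 0.51 m, τ = 60.86 × 0.51 = 31.04 N·m counterclockwise.
Net moment of the loads = 1176 N·m counterclockwise.
The upward force F acts at a point 2.08 m from the left end, arm 5.59 m, giving F × 5.59 clockwise.
Στ = 0 ⇒ F × 5.59 = 1176 ⇒ F = 1176 / 5.59 = 210 N.

F ≈ 210 N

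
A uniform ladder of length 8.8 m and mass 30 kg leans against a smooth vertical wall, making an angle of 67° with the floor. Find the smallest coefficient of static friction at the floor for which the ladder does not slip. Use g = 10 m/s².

Sum moments about the foot of the ladder (the floor normal and friction both act there and drop out).
Ladder weight 30×10 = 300 N acts at 4.4 m along the ladder; its horizontal arm is 4.4·cos67° = 1.719 m → τ = 515.7 N·m clockwise.
Wall normal N acts horizontally at the top; its moment arm is the height L sinθ = 8.8·sin67° = 8.1 m, counterclockwise.
Balancing moments: N × 8.1 = 515.7, giving N = 63.67 N.
ΣFx = 0 ⇒ f = N_wall = 63.67 N. ΣFy = 0 ⇒ N_floor = 300 N.
μ_min = f / N_floor = 63.67 / 300 = 0.212.

μ_min ≈ 0.212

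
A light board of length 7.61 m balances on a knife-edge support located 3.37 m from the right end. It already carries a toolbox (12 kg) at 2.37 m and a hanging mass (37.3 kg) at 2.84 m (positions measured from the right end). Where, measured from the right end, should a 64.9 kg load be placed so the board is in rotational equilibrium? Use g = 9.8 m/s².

Choose the knife-edge support (at 3.37 m from the right end) as the axis so the support reaction has zero arm there.
Toolbox: 12 × 9.8 = 117.6 N down at 2.37 m → arm 1 m, τ = 117.6 × 1 = 117.6 N·m clockwise.
Hanging mass: 37.3 × 9.8 = 365.5 N down at 2.84 m → arm 0.53 m, τ = 365.5 × 0.53 = 193.7 N·m clockwise.
Net moment of existing loads = 311.3 N·m clockwise.
The load weighs 64.9 × 9.8 = 636 N and must supply an equal counterclockwise moment, so its lever arm about the knife-edge support is 311.3 / 636 = 0.489 m.
That puts it at 3.37 + 0.489 = 3.86 m from the right end.

x ≈ 3.86 m from the right end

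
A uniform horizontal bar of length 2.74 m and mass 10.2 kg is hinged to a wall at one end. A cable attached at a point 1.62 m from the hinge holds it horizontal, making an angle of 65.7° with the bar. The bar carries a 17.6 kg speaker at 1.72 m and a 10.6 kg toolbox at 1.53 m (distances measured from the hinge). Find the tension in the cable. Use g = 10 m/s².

Take moments about the hinge.
Beam weight: 10.2 × 10 = 102 N down at 1.37 m → arm 1.37 m, τ = 102 × 1.37 = 139.7 N·m clockwise.
Speaker: 17.6 × 10 = 176 N down at 1.72 m → arm 1.72 m, τ = 176 × 1.72 = 302.7 N·m clockwise.
Toolbox: 10.6 × 10 = 106 N down at 1.53 m → arm 1.53 m, τ = 106 × 1.53 = 162.2 N·m clockwise.
Total clockwise load moment = 604.6 N·m.
The cable tension T acts at 1.62 m; only its component perpendicular to the bar, T sinθ, produces torque. sin 65.7° = 0.9114.
Στ = 0 ⇒ T × 1.62 × 0.9114 = 604.6 ⇒ T = 604.6 / 1.476 = 410 N.

T ≈ 410 N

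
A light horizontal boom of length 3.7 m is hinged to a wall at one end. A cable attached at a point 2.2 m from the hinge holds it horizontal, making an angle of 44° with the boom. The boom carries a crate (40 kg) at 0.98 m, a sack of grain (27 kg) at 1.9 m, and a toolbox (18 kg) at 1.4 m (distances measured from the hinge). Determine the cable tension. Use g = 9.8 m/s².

T ≈ 742 N

Sum moments about the hinge (the unknown hinge reaction has zero arm there).
Crate: 40 × 9.8 = 392 N down at 0.98 m → arm 0.98 m, τ = 392 × 0.98 = 384.2 N·m clockwise.
Sack of grain: 27 × 9.8 = 264.6 N down at 1.9 m → arm 1.9 m, τ = 264.6 × 1.9 = 502.7 N·m clockwise.
Toolbox: 18 × 9.8 = 176.4 N down at 1.4 m → arm 1.4 m, τ = 176.4 × 1.4 = 247 N·m clockwise.
Total clockwise load moment = 1134 N·m.
The cable tension T acts at 2.2 m; only its component perpendicular to the boom, T sinθ, produces torque. sin 44° = 0.6947.
Balancing moments: T × 2.2 × 0.6947 = 1134, giving T = 1134 / 1.528 = 742 N.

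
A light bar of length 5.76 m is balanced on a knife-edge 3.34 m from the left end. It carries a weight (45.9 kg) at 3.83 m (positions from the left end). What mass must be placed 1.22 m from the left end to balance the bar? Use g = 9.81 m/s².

m ≈ 10.6 kg

Choose the knife-edge (at 3.34 m from the left end) as the axis so the support reaction has zero arm there.
Weight: 45.9 × 9.81 = 450.3 N down at 3.83 m → arm 0.49 m, τ = 450.3 × 0.49 = 220.6 N·m clockwise.
Net moment of known loads = 220.6 N·m clockwise.
An unknown mass m at 1.22 m has arm 2.12 m; its moment is m·g·2.12 counterclockwise.
Στ = 0 ⇒ m × 9.81 × 2.12 = 220.6 ⇒ m = 220.6 / (9.81 × 2.12) = 10.6 kg.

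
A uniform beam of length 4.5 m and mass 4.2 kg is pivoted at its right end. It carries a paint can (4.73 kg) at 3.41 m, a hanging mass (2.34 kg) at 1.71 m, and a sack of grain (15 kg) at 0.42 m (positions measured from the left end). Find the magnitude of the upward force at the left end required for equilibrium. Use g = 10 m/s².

F ≈ 183 N

Sum moments about the right end (the unknown pivot reaction has zero arm there).
Beam weight: 4.2 × 10 = 42 N down at 2.25 m → arm 2.25 m, τ = 42 × 2.25 = 94.5 N·m counterclockwise.
Paint can: 4.73 × 10 = 47.3 N down at 3.41 m → arm 1.09 m, τ = 47.3 × 1.09 = 51.56 N·m counterclockwise.
Hanging mass: 2.34 × 10 = 23.4 N down at 1.71 m → arm 2.79 m, τ = 23.4 × 2.79 = 65.29 N·m counterclockwise.
Sack of grain: 15 × 10 = 150 N down at 0.42 m → arm 4.08 m, τ = 150 × 4.08 = 612 N·m counterclockwise.
Net moment of the loads = 823.4 N·m counterclockwise.
The upward force F acts at the left end, arm 4.5 m, giving F × 4.5 clockwise.
Setting net torque to zero: F × 4.5 = 823.4 → F = 823.4 / 4.5 = 183 N.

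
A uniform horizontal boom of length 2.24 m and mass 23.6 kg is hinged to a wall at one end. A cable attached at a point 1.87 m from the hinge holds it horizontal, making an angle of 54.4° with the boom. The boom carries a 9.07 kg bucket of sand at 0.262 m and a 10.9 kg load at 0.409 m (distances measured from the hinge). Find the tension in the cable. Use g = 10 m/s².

Taking torques about the hinge:
Beam weight: 23.6 × 10 = 236 N down at 1.12 m → arm 1.12 m, τ = 236 × 1.12 = 264.3 N·m clockwise.
Bucket of sand: 9.07 × 10 = 90.7 N down at 0.262 m → arm 0.262 m, τ = 90.7 × 0.262 = 23.76 N·m clockwise.
Load: 10.9 × 10 = 109 N down at 0.409 m → arm 0.409 m, τ = 109 × 0.409 = 44.58 N·m clockwise.
Total clockwise load moment = 332.6 N·m.
The cable tension T acts at 1.87 m; only its component perpendicular to the boom, T sinθ, produces torque. sin 54.4° = 0.8131.
Setting net torque to zero: T × 1.87 × 0.8131 = 332.6 → T = 332.6 / 1.52 = 219 N.

T ≈ 219 N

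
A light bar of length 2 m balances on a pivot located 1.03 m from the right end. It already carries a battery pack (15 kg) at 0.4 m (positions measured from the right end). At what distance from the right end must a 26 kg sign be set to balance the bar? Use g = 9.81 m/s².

About the pivot (at 1.03 m from the right end):
Battery pack: 15 × 9.81 = 147.2 N down at 0.4 m → arm 0.63 m, τ = 147.2 × 0.63 = 92.74 N·m clockwise.
Net moment of existing loads = 92.74 N·m clockwise.
The sign weighs 26 × 9.81 = 255.1 N and must supply an equal counterclockwise moment, so its lever arm about the pivot is 92.74 / 255.1 = 0.364 m.
That puts it at 1.03 + 0.364 = 1.39 m from the right end.

x ≈ 1.39 m from the right end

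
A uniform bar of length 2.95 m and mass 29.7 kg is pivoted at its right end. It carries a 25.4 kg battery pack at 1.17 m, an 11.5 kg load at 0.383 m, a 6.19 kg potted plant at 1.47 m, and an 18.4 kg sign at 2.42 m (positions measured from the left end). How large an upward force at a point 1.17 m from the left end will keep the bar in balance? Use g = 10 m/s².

Take moments about the right end.
Beam weight: 29.7 × 10 = 297 N down at 1.475 m → arm 1.475 m, τ = 297 × 1.475 = 438.1 N·m counterclockwise.
Battery pack: 25.4 × 10 = 254 N down at 1.17 m → arm 1.78 m, τ = 254 × 1.78 = 452.1 N·m counterclockwise.
Load: 11.5 × 10 = 115 N down at 0.383 m → arm 2.567 m, τ = 115 × 2.567 = 295.2 N·m counterclockwise.
Potted plant: 6.19 × 10 = 61.9 N down at 1.47 m → arm 1.48 m, τ = 61.9 × 1.48 = 91.61 N·m counterclockwise.
Sign: 18.4 × 10 = 184 N down at 2.42 m → arm 0.53 m, τ = 184 × 0.53 = 97.52 N·m counterclockwise.
Net moment of the loads = 1375 N·m counterclockwise.
The upward force F acts at a point 1.17 m from the left end, arm 1.78 m, giving F × 1.78 clockwise.
For rotational equilibrium, F × 1.78 = 1375, so F = 1375 / 1.78 = 772 N.

F ≈ 772 N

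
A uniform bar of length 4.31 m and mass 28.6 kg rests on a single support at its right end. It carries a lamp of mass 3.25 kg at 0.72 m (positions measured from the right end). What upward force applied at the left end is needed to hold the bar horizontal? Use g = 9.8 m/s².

Choose the right end as the axis so the unknown pivot reaction has zero arm there.
Beam weight: 28.6 × 9.8 = 280.3 N down at 2.155 m → arm 2.155 m, τ = 280.3 × 2.155 = 604 N·m counterclockwise.
Lamp: 3.25 × 9.8 = 31.85 N down at 0.72 m → arm 0.72 m, τ = 31.85 × 0.72 = 22.93 N·m counterclockwise.
Net moment of the loads = 626.9 N·m counterclockwise.
The upward force F acts at the left end, arm 4.31 m, giving F × 4.31 clockwise.
Στ = 0 ⇒ F × 4.31 = 626.9 ⇒ F = 626.9 / 4.31 = 145 N.

F ≈ 145 N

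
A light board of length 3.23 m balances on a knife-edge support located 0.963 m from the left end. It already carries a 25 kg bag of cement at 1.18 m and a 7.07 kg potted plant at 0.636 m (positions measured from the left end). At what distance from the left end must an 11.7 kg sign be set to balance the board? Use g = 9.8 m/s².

x ≈ 0.697 m from the left end

Take moments about the knife-edge support (at 0.963 m from the left end).
Bag of cement: 25 × 9.8 = 245 N down at 1.18 m → arm 0.217 m, τ = 245 × 0.217 = 53.16 N·m clockwise.
Potted plant: 7.07 × 9.8 = 69.29 N down at 0.636 m → arm 0.327 m, τ = 69.29 × 0.327 = 22.66 N·m counterclockwise.
Net moment of existing loads = 30.5 N·m clockwise.
The sign weighs 11.7 × 9.8 = 114.7 N and must supply an equal counterclockwise moment, so its lever arm about the knife-edge support is 30.5 / 114.7 = 0.266 m.
That puts it at 0.963 − 0.266 = 0.697 m from the left end.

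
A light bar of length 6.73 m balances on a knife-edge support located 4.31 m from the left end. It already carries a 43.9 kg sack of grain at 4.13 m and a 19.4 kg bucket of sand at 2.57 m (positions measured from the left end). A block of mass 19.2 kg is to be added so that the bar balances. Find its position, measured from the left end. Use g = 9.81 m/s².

About the knife-edge support (at 4.31 m from the left end):
Sack of grain: 43.9 × 9.81 = 430.7 N down at 4.13 m → arm 0.18 m, τ = 430.7 × 0.18 = 77.53 N·m counterclockwise.
Bucket of sand: 19.4 × 9.81 = 190.3 N down at 2.57 m → arm 1.74 m, τ = 190.3 × 1.74 = 331.1 N·m counterclockwise.
Net moment of existing loads = 408.6 N·m counterclockwise.
The block weighs 19.2 × 9.81 = 188.4 N and must supply an equal clockwise moment, so its lever arm about the knife-edge support is 408.6 / 188.4 = 2.17 m.
That puts it at 4.31 + 2.17 = 6.48 m from the left end.

x ≈ 6.48 m from the left end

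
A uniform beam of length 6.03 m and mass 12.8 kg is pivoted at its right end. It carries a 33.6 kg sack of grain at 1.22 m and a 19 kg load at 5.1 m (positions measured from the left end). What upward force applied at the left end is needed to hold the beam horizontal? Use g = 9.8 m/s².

F ≈ 354 N

Take moments about the right end.
Beam weight: 12.8 × 9.8 = 125.4 N down at 3.015 m → arm 3.015 m, τ = 125.4 × 3.015 = 378.1 N·m counterclockwise.
Sack of grain: 33.6 × 9.8 = 329.3 N down at 1.22 m → arm 4.81 m, τ = 329.3 × 4.81 = 1584 N·m counterclockwise.
Load: 19 × 9.8 = 186.2 N down at 5.1 m → arm 0.93 m, τ = 186.2 × 0.93 = 173.2 N·m counterclockwise.
Net moment of the loads = 2135 N·m counterclockwise.
The upward force F acts at the left end, arm 6.03 m, giving F × 6.03 clockwise.
Balancing moments: F × 6.03 = 2135, giving F = 2135 / 6.03 = 354 N.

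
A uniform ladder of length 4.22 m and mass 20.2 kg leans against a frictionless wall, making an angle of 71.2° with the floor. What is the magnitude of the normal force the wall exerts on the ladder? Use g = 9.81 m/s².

Sum moments about the foot of the ladder (the floor normal and friction both act there and drop out).
Ladder weight 20.2×9.81 = 198.2 N acts at 2.11 m along the ladder; its horizontal arm is 2.11·cos71.2° = 0.68 m → τ = 134.8 N·m clockwise.
Wall normal N acts horizontally at the top; its moment arm is the height L sinθ = 4.22·sin71.2° = 3.995 m, counterclockwise.
For rotational equilibrium, N × 3.995 = 134.8, so N = 33.7 N.

N_wall ≈ 33.7 N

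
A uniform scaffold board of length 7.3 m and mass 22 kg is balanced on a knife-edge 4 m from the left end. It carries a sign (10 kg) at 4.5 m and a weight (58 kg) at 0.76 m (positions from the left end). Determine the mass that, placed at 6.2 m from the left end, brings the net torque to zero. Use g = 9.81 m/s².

About the knife-edge (at 4 m from the left end):
Beam weight: 22 × 9.81 = 215.8 N down at 3.65 m → arm 0.35 m, τ = 215.8 × 0.35 = 75.53 N·m counterclockwise.
Sign: 10 × 9.81 = 98.1 N down at 4.5 m → arm 0.5 m, τ = 98.1 × 0.5 = 49.05 N·m clockwise.
Weight: 58 × 9.81 = 569 N down at 0.76 m → arm 3.24 m, τ = 569 × 3.24 = 1844 N·m counterclockwise.
Net moment of known loads = 1870 N·m counterclockwise.
An unknown mass m at 6.2 m has arm 2.2 m; its moment is m·g·2.2 clockwise.
Setting net torque to zero: m × 9.81 × 2.2 = 1870 → m = 1870 / (9.81 × 2.2) = 86.6 kg.

m ≈ 86.6 kg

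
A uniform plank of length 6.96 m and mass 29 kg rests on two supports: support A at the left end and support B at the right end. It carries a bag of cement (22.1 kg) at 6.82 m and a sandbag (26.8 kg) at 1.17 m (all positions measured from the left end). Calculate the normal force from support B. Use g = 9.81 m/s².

Taking torques about support A:
Beam weight: 29 × 9.81 = 284.5 N down at 3.48 m → arm 3.48 m, τ = 284.5 × 3.48 = 990.1 N·m clockwise.
Bag of cement: 22.1 × 9.81 = 216.8 N down at 6.82 m → arm 6.82 m, τ = 216.8 × 6.82 = 1479 N·m clockwise.
Sandbag: 26.8 × 9.81 = 262.9 N down at 1.17 m → arm 1.17 m, τ = 262.9 × 1.17 = 307.6 N·m clockwise.
Net load moment about support A = 2777 N·m clockwise.
Reaction R at support B is upward at 6.96 m, arm 6.96 m → moment R × 6.96 counterclockwise.
Balancing moments: R × 6.96 = 2777, giving R = 399 N.

R_B ≈ 399 N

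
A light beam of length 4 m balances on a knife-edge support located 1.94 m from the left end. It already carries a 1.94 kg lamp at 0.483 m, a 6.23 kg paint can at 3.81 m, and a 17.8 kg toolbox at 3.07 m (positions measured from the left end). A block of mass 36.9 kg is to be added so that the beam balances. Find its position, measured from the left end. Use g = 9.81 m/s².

Sum moments about the knife-edge support (at 1.94 m from the left end) (the support reaction has zero arm there).
Lamp: 1.94 × 9.81 = 19.03 N down at 0.483 m → arm 1.457 m, τ = 19.03 × 1.457 = 27.73 N·m counterclockwise.
Paint can: 6.23 × 9.81 = 61.12 N down at 3.81 m → arm 1.87 m, τ = 61.12 × 1.87 = 114.3 N·m clockwise.
Toolbox: 17.8 × 9.81 = 174.6 N down at 3.07 m → arm 1.13 m, τ = 174.6 × 1.13 = 197.3 N·m clockwise.
Net moment of existing loads = 283.9 N·m clockwise.
The block weighs 36.9 × 9.81 = 362 N and must supply an equal counterclockwise moment, so its lever arm about the knife-edge support is 283.9 / 362 = 0.784 m.
That puts it at 1.94 − 0.784 = 1.16 m from the left end.

x ≈ 1.16 m from the left end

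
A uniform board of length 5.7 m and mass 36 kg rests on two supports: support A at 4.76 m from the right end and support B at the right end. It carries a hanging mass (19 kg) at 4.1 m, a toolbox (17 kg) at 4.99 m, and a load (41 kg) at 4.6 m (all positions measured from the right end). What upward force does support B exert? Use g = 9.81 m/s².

Sum moments about support A (its reaction then has zero moment arm).
Beam weight: 36 × 9.81 = 353.2 N down at 2.85 m → arm 1.91 m, τ = 353.2 × 1.91 = 674.6 N·m clockwise.
Hanging mass: 19 × 9.81 = 186.4 N down at 4.1 m → arm 0.66 m, τ = 186.4 × 0.66 = 123 N·m clockwise.
Toolbox: 17 × 9.81 = 166.8 N down at 4.99 m → arm 0.23 m, τ = 166.8 × 0.23 = 38.36 N·m counterclockwise.
Load: 41 × 9.81 = 402.2 N down at 4.6 m → arm 0.16 m, τ = 402.2 × 0.16 = 64.35 N·m clockwise.
Net load moment about support A = 823.6 N·m clockwise.
Reaction R at support B is upward at 0 m, arm 4.76 m → moment R × 4.76 counterclockwise.
Balancing moments: R × 4.76 = 823.6, giving R = 173 N.

R_B ≈ 173 N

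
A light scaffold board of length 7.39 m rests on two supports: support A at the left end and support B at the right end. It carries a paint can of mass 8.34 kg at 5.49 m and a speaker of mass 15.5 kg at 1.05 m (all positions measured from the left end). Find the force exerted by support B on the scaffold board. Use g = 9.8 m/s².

R_B ≈ 82.3 N

Sum moments about support A (its reaction then has zero moment arm).
Paint can: 8.34 × 9.8 = 81.73 N down at 5.49 m → arm 5.49 m, τ = 81.73 × 5.49 = 448.7 N·m clockwise.
Speaker: 15.5 × 9.8 = 151.9 N down at 1.05 m → arm 1.05 m, τ = 151.9 × 1.05 = 159.5 N·m clockwise.
Net load moment about support A = 608.2 N·m clockwise.
Reaction R at support B is upward at 7.39 m, arm 7.39 m → moment R × 7.39 counterclockwise.
Balancing moments: R × 7.39 = 608.2, giving R = 82.3 N.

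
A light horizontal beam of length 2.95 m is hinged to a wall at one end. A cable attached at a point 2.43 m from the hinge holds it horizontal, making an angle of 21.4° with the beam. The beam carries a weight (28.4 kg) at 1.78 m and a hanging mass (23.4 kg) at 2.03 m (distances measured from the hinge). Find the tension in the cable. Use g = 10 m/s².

Taking torques about the hinge:
Weight: 28.4 × 10 = 284 N down at 1.78 m → arm 1.78 m, τ = 284 × 1.78 = 505.5 N·m clockwise.
Hanging mass: 23.4 × 10 = 234 N down at 2.03 m → arm 2.03 m, τ = 234 × 2.03 = 475 N·m clockwise.
Total clockwise load moment = 980.5 N·m.
The cable tension T acts at 2.43 m; only its component perpendicular to the beam, T sinθ, produces torque. sin 21.4° = 0.3649.
For rotational equilibrium, T × 2.43 × 0.3649 = 980.5, so T = 980.5 / 0.8867 = 1110 N.

T ≈ 1110 N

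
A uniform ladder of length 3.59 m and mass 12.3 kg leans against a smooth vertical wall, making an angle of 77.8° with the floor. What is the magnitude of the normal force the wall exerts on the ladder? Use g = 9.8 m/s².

About the foot of the ladder:
Ladder weight 12.3×9.8 = 120.5 N acts at 1.795 m along the ladder; its horizontal arm is 1.795·cos77.8° = 0.3793 m → τ = 45.71 N·m clockwise.
Wall normal N acts horizontally at the top; its moment arm is the height L sinθ = 3.59·sin77.8° = 3.509 m, counterclockwise.
For rotational equilibrium, N × 3.509 = 45.71, so N = 13 N.

N_wall ≈ 13 N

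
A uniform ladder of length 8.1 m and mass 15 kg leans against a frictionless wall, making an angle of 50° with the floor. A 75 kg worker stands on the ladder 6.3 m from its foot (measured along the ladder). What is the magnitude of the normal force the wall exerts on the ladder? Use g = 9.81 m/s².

About the foot of the ladder:
Ladder weight 15×9.81 = 147.2 N acts at 4.05 m along the ladder; its horizontal arm is 4.05·cos50° = 2.603 m → τ = 383.2 N·m clockwise.
Worker: 75×9.81 = 735.8 N at 6.3 m → arm 4.05 m → τ = 2980 N·m clockwise.
Wall normal N acts horizontally at the top; its moment arm is the height L sinθ = 8.1·sin50° = 6.205 m, counterclockwise.
Balancing moments: N × 6.205 = 3363, giving N = 542 N.

N_wall ≈ 542 N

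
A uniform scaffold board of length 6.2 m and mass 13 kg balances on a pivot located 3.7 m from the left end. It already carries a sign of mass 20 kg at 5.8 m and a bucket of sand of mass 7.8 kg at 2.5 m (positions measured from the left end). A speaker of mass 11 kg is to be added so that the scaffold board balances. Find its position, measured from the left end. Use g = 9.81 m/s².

Take moments about the pivot (at 3.7 m from the left end).
Beam weight: 13 × 9.81 = 127.5 N down at 3.1 m → arm 0.6 m, τ = 127.5 × 0.6 = 76.5 N·m counterclockwise.
Sign: 20 × 9.81 = 196.2 N down at 5.8 m → arm 2.1 m, τ = 196.2 × 2.1 = 412 N·m clockwise.
Bucket of sand: 7.8 × 9.81 = 76.52 N down at 2.5 m → arm 1.2 m, τ = 76.52 × 1.2 = 91.82 N·m counterclockwise.
Net moment of existing loads = 243.7 N·m clockwise.
The speaker weighs 11 × 9.81 = 107.9 N and must supply an equal counterclockwise moment, so its lever arm about the pivot is 243.7 / 107.9 = 2.26 m.
That puts it at 3.7 − 2.26 = 1.44 m from the left end.

x ≈ 1.44 m from the left end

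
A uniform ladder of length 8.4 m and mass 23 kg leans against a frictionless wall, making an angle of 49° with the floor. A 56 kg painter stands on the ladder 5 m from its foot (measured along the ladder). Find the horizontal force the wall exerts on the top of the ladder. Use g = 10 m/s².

N_wall ≈ 390 N

Take moments about the foot of the ladder.
Ladder weight 23×10 = 230 N acts at 4.2 m along the ladder; its horizontal arm is 4.2·cos49° = 2.755 m → τ = 633.6 N·m clockwise.
Painter: 56×10 = 560 N at 5 m → arm 3.28 m → τ = 1837 N·m clockwise.
Wall normal N acts horizontally at the top; its moment arm is the height L sinθ = 8.4·sin49° = 6.34 m, counterclockwise.
Στ = 0 ⇒ N × 6.34 = 2471 ⇒ N = 390 N.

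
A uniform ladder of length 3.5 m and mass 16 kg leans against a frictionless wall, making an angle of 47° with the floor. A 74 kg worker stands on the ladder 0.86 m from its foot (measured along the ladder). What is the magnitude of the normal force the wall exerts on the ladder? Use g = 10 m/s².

Taking torques about the foot of the ladder:
Ladder weight 16×10 = 160 N acts at 1.75 m along the ladder; its horizontal arm is 1.75·cos47° = 1.193 m → τ = 190.9 N·m clockwise.
Worker: 74×10 = 740 N at 0.86 m → arm 0.5865 m → τ = 434 N·m clockwise.
Wall normal N acts horizontally at the top; its moment arm is the height L sinθ = 3.5·sin47° = 2.56 m, counterclockwise.
For rotational equilibrium, N × 2.56 = 624.9, so N = 244 N.

N_wall ≈ 244 N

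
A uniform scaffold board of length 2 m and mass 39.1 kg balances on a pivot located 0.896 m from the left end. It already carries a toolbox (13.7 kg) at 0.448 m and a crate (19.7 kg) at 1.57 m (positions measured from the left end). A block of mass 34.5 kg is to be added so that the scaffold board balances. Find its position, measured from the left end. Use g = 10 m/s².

x ≈ 0.571 m from the left end

Choose the pivot (at 0.896 m from the left end) as the axis so the support reaction has zero arm there.
Beam weight: 39.1 × 10 = 391 N down at 1 m → arm 0.104 m, τ = 391 × 0.104 = 40.66 N·m clockwise.
Toolbox: 13.7 × 10 = 137 N down at 0.448 m → arm 0.448 m, τ = 137 × 0.448 = 61.38 N·m counterclockwise.
Crate: 19.7 × 10 = 197 N down at 1.57 m → arm 0.674 m, τ = 197 × 0.674 = 132.8 N·m clockwise.
Net moment of existing loads = 112.1 N·m clockwise.
The block weighs 34.5 × 10 = 345 N and must supply an equal counterclockwise moment, so its lever arm about the pivot is 112.1 / 345 = 0.325 m.
That puts it at 0.896 − 0.325 = 0.571 m from the left end.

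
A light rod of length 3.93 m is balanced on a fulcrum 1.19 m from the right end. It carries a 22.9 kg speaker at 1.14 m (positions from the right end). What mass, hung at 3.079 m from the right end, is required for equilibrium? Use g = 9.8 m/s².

Taking torques about the fulcrum (at 1.19 m from the right end):
Speaker: 22.9 × 9.8 = 224.4 N down at 1.14 m → arm 0.05 m, τ = 224.4 × 0.05 = 11.22 N·m clockwise.
Net moment of known loads = 11.22 N·m clockwise.
An unknown mass m at 3.079 m has arm 1.889 m; its moment is m·g·1.889 counterclockwise.
Στ = 0 ⇒ m × 9.8 × 1.889 = 11.22 ⇒ m = 11.22 / (9.8 × 1.889) = 0.606 kg.

m ≈ 0.606 kg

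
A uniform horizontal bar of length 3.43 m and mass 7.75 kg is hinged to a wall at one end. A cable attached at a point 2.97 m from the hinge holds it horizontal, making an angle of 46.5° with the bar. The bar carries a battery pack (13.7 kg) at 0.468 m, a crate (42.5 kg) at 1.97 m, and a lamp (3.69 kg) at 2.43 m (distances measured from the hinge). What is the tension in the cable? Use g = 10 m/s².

T ≈ 522 N

About the hinge:
Beam weight: 7.75 × 10 = 77.5 N down at 1.715 m → arm 1.715 m, τ = 77.5 × 1.715 = 132.9 N·m clockwise.
Battery pack: 13.7 × 10 = 137 N down at 0.468 m → arm 0.468 m, τ = 137 × 0.468 = 64.12 N·m clockwise.
Crate: 42.5 × 10 = 425 N down at 1.97 m → arm 1.97 m, τ = 425 × 1.97 = 837.2 N·m clockwise.
Lamp: 3.69 × 10 = 36.9 N down at 2.43 m → arm 2.43 m, τ = 36.9 × 2.43 = 89.67 N·m clockwise.
Total clockwise load moment = 1124 N·m.
The cable tension T acts at 2.97 m; only its component perpendicular to the bar, T sinθ, produces torque. sin 46.5° = 0.7254.
For rotational equilibrium, T × 2.97 × 0.7254 = 1124, so T = 1124 / 2.154 = 522 N.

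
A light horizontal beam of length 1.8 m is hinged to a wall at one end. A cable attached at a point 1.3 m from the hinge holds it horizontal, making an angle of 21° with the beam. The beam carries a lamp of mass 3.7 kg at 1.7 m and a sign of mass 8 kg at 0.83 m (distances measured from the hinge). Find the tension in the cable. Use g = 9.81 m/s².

Choose the hinge as the axis so the unknown hinge reaction has zero arm there.
Lamp: 3.7 × 9.81 = 36.3 N down at 1.7 m → arm 1.7 m, τ = 36.3 × 1.7 = 61.71 N·m clockwise.
Sign: 8 × 9.81 = 78.48 N down at 0.83 m → arm 0.83 m, τ = 78.48 × 0.83 = 65.14 N·m clockwise.
Total clockwise load moment = 126.8 N·m.
The cable tension T acts at 1.3 m; only its component perpendicular to the beam, T sinθ, produces torque. sin 21° = 0.3584.
Balancing moments: T × 1.3 × 0.3584 = 126.8, giving T = 126.8 / 0.4659 = 272 N.

T ≈ 272 N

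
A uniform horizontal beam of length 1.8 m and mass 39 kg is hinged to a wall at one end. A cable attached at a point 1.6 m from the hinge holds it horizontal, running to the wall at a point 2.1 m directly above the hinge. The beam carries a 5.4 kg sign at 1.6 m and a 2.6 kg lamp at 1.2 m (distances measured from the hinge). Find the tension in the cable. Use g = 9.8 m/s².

Take moments about the hinge.
Beam weight: 39 × 9.8 = 382.2 N down at 0.9 m → arm 0.9 m, τ = 382.2 × 0.9 = 344 N·m clockwise.
Sign: 5.4 × 9.8 = 52.92 N down at 1.6 m → arm 1.6 m, τ = 52.92 × 1.6 = 84.67 N·m clockwise.
Lamp: 2.6 × 9.8 = 25.48 N down at 1.2 m → arm 1.2 m, τ = 25.48 × 1.2 = 30.58 N·m clockwise.
Total clockwise load moment = 459.2 N·m.
The cable tension T acts at 1.6 m; only its component perpendicular to the beam, T sinθ, produces torque. sinθ = h/√(h²+d²) = 2.1/√(2.1²+1.6²) = 0.7954.
Balancing moments: T × 1.6 × 0.7954 = 459.2, giving T = 459.2 / 1.273 = 361 N.

T ≈ 361 N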